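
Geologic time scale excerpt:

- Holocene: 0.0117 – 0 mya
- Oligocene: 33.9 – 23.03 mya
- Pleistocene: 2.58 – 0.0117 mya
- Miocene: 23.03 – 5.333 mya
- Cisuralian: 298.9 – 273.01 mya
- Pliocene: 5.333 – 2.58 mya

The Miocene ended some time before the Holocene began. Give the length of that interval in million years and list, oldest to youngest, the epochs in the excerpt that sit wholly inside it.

5.3213 million years; Pliocene, Pleistocene

The Miocene closes at 5.333 Ma and the Holocene opens at 0.0117 Ma, so the interval is 5.333 − 0.0117 = 5.3213 Myr.
An epoch fits inside if it starts at or after 5.333 Ma and ends at or before 0.0117 Ma; oldest first that gives Pliocene, Pleistocene.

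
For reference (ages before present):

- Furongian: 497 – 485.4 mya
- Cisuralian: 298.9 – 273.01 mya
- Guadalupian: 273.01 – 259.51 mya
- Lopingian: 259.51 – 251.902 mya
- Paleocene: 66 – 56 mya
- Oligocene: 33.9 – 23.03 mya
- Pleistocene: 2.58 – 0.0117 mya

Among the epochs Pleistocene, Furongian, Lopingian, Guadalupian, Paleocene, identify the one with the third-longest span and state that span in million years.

Start − end for each: Pleistocene 2.58 − 0.0117 = 2.5683; Furongian 497 − 485.4 = 11.6; Lopingian 259.51 − 251.902 = 7.608; Guadalupian 273.01 − 259.51 = 13.5; Paleocene 66 − 56 = 10.
Ranking these from longest: Guadalupian > Furongian > Paleocene > Lopingian > Pleistocene.
Position 3 in that ranking is Paleocene, which lasted 10 Myr.

Paleocene, 10 million years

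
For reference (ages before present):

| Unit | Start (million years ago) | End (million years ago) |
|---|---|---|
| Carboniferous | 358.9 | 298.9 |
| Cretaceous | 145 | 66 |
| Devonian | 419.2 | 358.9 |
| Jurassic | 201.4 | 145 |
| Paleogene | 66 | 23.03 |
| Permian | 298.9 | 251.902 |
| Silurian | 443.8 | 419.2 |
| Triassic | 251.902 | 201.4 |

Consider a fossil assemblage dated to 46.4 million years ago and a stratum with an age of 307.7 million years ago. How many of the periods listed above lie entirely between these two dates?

The older date is 307.7 Ma and the younger is 46.4 Ma.
Periods with start < 307.7 and end > 46.4 Ma: Permian (298.9–251.902), Triassic (251.902–201.4), Jurassic (201.4–145), Cretaceous (145–66).
That is 4 complete periods.

4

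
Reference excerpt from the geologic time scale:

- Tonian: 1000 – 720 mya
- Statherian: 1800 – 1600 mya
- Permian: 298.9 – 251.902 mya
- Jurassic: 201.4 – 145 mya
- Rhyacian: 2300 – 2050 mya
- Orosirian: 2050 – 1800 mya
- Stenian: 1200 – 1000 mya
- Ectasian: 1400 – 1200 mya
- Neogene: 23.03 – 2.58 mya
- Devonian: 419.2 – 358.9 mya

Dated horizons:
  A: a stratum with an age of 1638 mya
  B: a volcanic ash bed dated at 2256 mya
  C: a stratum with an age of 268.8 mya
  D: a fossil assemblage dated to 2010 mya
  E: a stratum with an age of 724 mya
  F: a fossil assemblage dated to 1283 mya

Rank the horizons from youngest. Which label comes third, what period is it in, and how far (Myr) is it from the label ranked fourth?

F, in the Ectasian; 355 million years to A

Smaller Ma means younger, so youngest first: C 268.8 < E 724 < F 1283 < A 1638 < D 2010 < B 2256.
Counting 3 along gives F (1283 Ma); the excerpt puts that inside the Ectasian, 1400–1200 Ma.
Next in line is A (1638 Ma), and 1638 − 1283 = 355 Myr.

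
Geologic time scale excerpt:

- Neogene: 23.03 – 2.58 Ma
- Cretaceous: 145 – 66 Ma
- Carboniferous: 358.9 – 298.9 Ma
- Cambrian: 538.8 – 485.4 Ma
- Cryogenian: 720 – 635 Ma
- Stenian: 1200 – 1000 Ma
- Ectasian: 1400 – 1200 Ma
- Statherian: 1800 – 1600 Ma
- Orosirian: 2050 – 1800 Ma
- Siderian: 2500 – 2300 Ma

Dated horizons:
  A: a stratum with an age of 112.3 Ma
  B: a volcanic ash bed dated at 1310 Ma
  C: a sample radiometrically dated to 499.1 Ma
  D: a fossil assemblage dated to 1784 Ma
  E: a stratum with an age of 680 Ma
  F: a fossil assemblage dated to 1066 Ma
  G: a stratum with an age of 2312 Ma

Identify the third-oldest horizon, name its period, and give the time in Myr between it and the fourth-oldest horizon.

B, in the Ectasian; 244 million years to F

Larger Ma means older, so oldest first: G 2312 > D 1784 > B 1310 > F 1066 > E 680 > C 499.1 > A 112.3.
Counting 3 along gives B (1310 Ma); the excerpt puts that inside the Ectasian, 1400–1200 Ma.
Next in line is F (1066 Ma), and 1310 − 1066 = 244 Myr.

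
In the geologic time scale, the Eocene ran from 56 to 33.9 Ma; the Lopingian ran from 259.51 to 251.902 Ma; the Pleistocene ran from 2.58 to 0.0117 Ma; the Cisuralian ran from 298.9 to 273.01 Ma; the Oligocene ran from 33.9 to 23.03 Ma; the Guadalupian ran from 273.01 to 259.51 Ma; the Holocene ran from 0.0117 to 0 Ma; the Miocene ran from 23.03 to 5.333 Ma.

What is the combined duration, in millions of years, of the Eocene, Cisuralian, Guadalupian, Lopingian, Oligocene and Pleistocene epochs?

82.5363 million years

Each duration: Eocene = 22.1; Cisuralian = 25.89; Guadalupian = 13.5; Lopingian = 7.608; Oligocene = 10.87; Pleistocene = 2.5683.
Sum: 22.1 + 25.89 + 13.5 + 7.608 + 10.87 + 2.5683 = 82.5363 Myr.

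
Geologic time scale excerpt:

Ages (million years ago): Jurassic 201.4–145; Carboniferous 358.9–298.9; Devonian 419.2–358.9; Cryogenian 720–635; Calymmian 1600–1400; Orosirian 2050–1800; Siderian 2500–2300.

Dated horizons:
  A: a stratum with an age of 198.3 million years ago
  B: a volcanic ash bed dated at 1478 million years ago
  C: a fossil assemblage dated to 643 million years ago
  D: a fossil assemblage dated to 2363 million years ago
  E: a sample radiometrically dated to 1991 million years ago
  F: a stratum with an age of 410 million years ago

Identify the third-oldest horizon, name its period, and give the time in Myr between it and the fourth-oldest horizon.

Larger Ma means older, so oldest first: D 2363 > E 1991 > B 1478 > C 643 > F 410 > A 198.3.
Counting 3 along gives B (1478 Ma); the excerpt puts that inside the Calymmian, 1600–1400 Ma.
Next in line is C (643 Ma), and 1478 − 643 = 835 Myr.

B, in the Calymmian; 835 million years to C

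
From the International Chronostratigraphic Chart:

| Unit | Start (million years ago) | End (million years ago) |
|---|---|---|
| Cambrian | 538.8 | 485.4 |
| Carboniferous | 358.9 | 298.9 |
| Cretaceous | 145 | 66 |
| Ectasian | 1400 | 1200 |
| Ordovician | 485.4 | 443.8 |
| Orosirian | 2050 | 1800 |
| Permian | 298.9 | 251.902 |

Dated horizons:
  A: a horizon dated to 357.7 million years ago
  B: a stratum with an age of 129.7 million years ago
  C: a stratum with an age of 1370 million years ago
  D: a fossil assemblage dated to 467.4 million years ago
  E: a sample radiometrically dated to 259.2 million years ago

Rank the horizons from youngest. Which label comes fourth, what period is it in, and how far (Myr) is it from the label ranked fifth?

D, in the Ordovician; 902.6 million years to C

Smaller Ma means younger, so youngest first: B 129.7 < E 259.2 < A 357.7 < D 467.4 < C 1370.
Counting 4 along gives D (467.4 Ma); the excerpt puts that inside the Ordovician, 485.4–443.8 Ma.
Next in line is C (1370 Ma), and 1370 − 467.4 = 902.6 Myr.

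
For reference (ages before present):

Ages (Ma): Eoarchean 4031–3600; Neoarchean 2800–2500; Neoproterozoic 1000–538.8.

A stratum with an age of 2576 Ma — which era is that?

2576 Ma lies between 2800 and 2500 Ma, so it falls in the Neoarchean.

Neoarchean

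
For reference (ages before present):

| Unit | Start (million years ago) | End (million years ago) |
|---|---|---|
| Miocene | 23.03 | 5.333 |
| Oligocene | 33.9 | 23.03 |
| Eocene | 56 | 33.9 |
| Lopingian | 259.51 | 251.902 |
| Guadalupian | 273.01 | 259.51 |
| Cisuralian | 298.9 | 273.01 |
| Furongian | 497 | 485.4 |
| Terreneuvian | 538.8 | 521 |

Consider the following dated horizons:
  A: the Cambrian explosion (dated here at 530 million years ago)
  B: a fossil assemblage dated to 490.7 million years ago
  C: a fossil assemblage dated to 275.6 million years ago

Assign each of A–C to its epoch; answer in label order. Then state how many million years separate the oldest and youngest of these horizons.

Match each age against the start–end ranges in the excerpt: A = 530 Ma → Terreneuvian (538.8–521); B = 490.7 Ma → Furongian (497–485.4); C = 275.6 Ma → Cisuralian (298.9–273.01).
The largest age is 530 Ma and the smallest is 275.6 Ma; their difference is 254.4 Myr.

A — Terreneuvian; B — Furongian; C — Cisuralian; span 254.4 million years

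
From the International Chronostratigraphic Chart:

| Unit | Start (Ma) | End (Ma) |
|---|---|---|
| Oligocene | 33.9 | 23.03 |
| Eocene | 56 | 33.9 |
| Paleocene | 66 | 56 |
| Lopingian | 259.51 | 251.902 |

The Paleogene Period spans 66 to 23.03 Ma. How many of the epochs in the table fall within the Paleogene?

3

Epochs inside 66–23.03 Ma: Paleocene, Eocene, Oligocene — 3 in total.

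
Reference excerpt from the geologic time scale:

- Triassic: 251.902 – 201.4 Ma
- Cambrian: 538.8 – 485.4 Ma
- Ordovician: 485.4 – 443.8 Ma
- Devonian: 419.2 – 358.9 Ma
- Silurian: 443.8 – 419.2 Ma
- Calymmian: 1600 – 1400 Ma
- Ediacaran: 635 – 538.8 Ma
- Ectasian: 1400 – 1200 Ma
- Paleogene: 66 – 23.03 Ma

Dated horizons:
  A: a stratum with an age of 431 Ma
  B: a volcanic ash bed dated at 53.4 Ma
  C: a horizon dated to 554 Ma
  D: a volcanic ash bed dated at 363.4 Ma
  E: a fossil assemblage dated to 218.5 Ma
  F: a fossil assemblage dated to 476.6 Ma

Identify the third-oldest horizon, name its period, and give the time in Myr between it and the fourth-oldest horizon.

Sorted oldest-first by Ma: C (554), F (476.6), A (431), D (363.4), E (218.5), B (53.4).
The third oldest is A at 431 Ma, which lies in 443.8–419.2 Ma: the Silurian.
The fourth oldest is D at 363.4 Ma; separation = |431 − 363.4| = 67.6 Myr.

A, in the Silurian; 67.6 million years to D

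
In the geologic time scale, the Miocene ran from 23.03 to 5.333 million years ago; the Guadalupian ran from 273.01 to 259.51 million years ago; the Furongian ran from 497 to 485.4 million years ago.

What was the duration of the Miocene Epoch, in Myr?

23.03 − 5.333 = 17.697 million years.

17.697 million years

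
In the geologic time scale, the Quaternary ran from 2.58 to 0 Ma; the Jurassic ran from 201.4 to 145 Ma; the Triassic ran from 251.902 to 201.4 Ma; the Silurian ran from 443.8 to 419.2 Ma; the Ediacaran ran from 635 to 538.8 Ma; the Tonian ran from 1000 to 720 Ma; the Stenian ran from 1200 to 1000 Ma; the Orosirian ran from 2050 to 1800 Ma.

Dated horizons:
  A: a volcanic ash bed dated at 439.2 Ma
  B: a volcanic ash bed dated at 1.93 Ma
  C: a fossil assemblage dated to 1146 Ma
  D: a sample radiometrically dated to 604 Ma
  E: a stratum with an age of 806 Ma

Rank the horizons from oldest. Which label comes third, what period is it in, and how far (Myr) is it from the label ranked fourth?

Larger Ma means older, so oldest first: C 1146 > E 806 > D 604 > A 439.2 > B 1.93.
Counting 3 along gives D (604 Ma); the excerpt puts that inside the Ediacaran, 635–538.8 Ma.
Next in line is A (439.2 Ma), and 604 − 439.2 = 164.8 Myr.

D, in the Ediacaran; 164.8 million years to A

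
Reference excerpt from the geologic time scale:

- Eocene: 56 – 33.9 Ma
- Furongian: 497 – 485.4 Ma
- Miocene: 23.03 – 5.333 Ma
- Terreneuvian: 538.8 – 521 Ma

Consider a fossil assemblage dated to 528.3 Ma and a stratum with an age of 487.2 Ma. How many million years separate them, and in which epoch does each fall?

41.1 million years apart; the first in the Terreneuvian, the second in the Furongian

Elapsed time: 528.3 − 487.2 = 41.1 Myr.
528.3 Ma lies within 538.8–521 Ma: Terreneuvian.
487.2 Ma lies within 497–485.4 Ma: Furongian.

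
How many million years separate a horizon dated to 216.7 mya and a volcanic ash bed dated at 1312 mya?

1312 − 216.7 = 1095.3 million years.

1095.3 million years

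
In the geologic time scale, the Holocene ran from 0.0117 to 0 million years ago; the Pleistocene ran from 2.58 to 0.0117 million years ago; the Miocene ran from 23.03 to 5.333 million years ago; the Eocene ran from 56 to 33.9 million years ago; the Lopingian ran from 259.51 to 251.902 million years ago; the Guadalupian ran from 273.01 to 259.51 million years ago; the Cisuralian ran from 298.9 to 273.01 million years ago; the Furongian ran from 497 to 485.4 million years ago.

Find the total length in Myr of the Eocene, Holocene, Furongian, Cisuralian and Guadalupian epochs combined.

Each duration: Eocene = 22.1; Holocene = 0.0117; Furongian = 11.6; Cisuralian = 25.89; Guadalupian = 13.5.
Sum: 22.1 + 0.0117 + 11.6 + 25.89 + 13.5 = 73.1017 Myr.

73.1017 million years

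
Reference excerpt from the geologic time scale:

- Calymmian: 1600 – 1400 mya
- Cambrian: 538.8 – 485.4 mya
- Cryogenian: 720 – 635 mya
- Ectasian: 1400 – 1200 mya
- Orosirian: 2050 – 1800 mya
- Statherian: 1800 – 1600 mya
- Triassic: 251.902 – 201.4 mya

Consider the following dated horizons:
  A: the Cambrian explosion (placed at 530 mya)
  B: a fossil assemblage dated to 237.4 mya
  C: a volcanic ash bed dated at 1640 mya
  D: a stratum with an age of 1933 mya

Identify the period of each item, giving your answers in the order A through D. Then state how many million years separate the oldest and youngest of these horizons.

A — Cambrian; B — Triassic; C — Statherian; D — Orosirian; span 1695.6 million years

A: 530 Ma lies in 538.8–485.4 Ma, so Cambrian.
B: 237.4 Ma lies in 251.902–201.4 Ma, so Triassic.
C: 1640 Ma lies in 1800–1600 Ma, so Statherian.
D: 1933 Ma lies in 2050–1800 Ma, so Orosirian.
Oldest = 1933 Ma, youngest = 237.4 Ma → span 1695.6 Myr.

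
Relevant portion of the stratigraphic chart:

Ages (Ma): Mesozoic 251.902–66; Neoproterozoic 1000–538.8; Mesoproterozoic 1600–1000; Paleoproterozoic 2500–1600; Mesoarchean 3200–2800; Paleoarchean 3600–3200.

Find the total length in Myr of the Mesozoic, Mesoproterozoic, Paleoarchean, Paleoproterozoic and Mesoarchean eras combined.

2485.902 million years

Duration is start − end for each: (251.902 − 66) + (1600 − 1000) + (3600 − 3200) + (2500 − 1600) + (3200 − 2800).
That is 185.902 + 600 + 400 + 900 + 400, which totals 2485.902 million years.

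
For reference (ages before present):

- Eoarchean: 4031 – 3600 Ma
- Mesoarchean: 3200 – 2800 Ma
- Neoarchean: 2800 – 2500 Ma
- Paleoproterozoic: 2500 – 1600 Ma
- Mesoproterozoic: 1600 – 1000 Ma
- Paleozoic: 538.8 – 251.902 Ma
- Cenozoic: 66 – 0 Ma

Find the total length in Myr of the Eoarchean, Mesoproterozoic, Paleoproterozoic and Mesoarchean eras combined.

2331 million years

Each duration: Eoarchean = 431; Mesoproterozoic = 600; Paleoproterozoic = 900; Mesoarchean = 400.
Sum: 431 + 600 + 900 + 400 = 2331 Myr.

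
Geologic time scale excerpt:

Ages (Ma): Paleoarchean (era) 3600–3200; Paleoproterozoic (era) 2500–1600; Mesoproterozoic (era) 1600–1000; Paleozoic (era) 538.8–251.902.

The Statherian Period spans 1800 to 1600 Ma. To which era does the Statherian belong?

The Statherian (1800–1600 Ma) lies entirely within 2500–1600 Ma, the Paleoproterozoic Era.

Paleoproterozoic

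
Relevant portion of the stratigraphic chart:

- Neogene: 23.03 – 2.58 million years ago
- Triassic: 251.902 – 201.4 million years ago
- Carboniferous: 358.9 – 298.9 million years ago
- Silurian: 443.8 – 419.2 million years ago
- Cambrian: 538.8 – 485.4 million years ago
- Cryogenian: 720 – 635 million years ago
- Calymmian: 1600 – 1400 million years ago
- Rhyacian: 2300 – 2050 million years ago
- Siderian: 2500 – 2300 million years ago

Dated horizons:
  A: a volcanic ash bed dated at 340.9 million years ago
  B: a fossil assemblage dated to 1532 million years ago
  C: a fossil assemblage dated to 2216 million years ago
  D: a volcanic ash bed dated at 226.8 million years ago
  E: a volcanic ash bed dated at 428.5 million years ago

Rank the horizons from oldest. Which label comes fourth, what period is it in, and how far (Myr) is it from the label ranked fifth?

Sorted oldest-first by Ma: C (2216), B (1532), E (428.5), A (340.9), D (226.8).
The fourth oldest is A at 340.9 Ma, which lies in 358.9–298.9 Ma: the Carboniferous.
The fifth oldest is D at 226.8 Ma; separation = |340.9 − 226.8| = 114.1 Myr.

A, in the Carboniferous; 114.1 million years to D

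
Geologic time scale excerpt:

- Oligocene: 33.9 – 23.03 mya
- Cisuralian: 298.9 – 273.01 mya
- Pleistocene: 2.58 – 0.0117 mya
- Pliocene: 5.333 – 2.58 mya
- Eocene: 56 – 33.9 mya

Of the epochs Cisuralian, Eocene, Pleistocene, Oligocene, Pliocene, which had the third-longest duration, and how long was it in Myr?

Oligocene, 10.87 million years

Start − end for each: Cisuralian 298.9 − 273.01 = 25.89; Eocene 56 − 33.9 = 22.1; Pleistocene 2.58 − 0.0117 = 2.5683; Oligocene 33.9 − 23.03 = 10.87; Pliocene 5.333 − 2.58 = 2.753.
Ranking these from longest: Cisuralian > Eocene > Oligocene > Pliocene > Pleistocene.
Position 3 in that ranking is Oligocene, which lasted 10.87 Myr.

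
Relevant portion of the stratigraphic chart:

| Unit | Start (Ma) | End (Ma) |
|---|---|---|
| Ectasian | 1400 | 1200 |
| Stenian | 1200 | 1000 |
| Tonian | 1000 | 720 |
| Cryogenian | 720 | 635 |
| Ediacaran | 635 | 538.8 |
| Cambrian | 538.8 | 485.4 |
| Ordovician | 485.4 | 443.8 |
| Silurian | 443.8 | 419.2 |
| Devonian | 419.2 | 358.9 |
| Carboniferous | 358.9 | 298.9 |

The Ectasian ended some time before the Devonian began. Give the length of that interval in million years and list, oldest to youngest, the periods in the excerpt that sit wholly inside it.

The Ectasian closes at 1200 Ma and the Devonian opens at 419.2 Ma, so the interval is 1200 − 419.2 = 780.8 Myr.
A period fits inside if it starts at or after 1200 Ma and ends at or before 419.2 Ma; oldest first that gives Stenian, Tonian, Cryogenian, Ediacaran, Cambrian, Ordovician, Silurian.

780.8 million years; Stenian, Tonian, Cryogenian, Ediacaran, Cambrian, Ordovician, Silurian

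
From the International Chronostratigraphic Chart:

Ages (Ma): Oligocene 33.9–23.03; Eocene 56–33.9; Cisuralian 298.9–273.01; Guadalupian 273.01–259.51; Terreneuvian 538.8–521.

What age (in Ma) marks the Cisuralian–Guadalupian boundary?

The Cisuralian ends and the Guadalupian begins at 273.01 Ma.

273.01 Ma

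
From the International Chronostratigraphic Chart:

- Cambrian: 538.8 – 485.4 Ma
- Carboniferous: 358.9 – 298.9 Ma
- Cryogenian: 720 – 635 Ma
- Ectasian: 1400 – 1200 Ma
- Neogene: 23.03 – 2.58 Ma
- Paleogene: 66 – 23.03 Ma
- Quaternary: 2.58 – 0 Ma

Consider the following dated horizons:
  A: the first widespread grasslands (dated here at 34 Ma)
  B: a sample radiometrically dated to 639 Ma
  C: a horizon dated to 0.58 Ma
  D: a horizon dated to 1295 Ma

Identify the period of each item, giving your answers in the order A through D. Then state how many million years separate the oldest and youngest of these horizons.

A — Paleogene; B — Cryogenian; C — Quaternary; D — Ectasian; span 1294.42 million years

A: 34 Ma lies in 66–23.03 Ma, so Paleogene.
B: 639 Ma lies in 720–635 Ma, so Cryogenian.
C: 0.58 Ma lies in 2.58–0 Ma, so Quaternary.
D: 1295 Ma lies in 1400–1200 Ma, so Ectasian.
Oldest = 1295 Ma, youngest = 0.58 Ma → span 1294.42 Myr.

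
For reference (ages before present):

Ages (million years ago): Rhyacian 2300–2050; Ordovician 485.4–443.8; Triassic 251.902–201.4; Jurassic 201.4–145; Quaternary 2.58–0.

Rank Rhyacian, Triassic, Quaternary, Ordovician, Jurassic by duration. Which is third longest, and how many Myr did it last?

Triassic, 50.502 million years

Durations: Rhyacian 250; Triassic 50.502; Quaternary 2.58; Ordovician 41.6; Jurassic 56.4 Myr.
Sorted longest-first: Rhyacian (250), Jurassic (56.4), Triassic (50.502), Ordovician (41.6), Quaternary (2.58).
The third longest is Triassic at 50.502 Myr.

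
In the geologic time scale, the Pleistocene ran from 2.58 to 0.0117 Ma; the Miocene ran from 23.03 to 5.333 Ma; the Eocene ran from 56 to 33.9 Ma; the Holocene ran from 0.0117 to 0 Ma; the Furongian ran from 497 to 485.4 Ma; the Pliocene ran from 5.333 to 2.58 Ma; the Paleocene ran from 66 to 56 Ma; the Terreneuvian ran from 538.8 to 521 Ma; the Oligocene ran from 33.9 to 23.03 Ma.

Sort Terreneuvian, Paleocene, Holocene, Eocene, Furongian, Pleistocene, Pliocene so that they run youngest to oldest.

Holocene, then Pleistocene, then Pliocene, then Eocene, then Paleocene, then Furongian, then Terreneuvian

Sorting by start age (ascending Ma, since larger Ma = older): Holocene start 0.0117, Pleistocene start 2.58, Pliocene start 5.333, Eocene start 56, Paleocene start 66, Furongian start 497, Terreneuvian start 538.8.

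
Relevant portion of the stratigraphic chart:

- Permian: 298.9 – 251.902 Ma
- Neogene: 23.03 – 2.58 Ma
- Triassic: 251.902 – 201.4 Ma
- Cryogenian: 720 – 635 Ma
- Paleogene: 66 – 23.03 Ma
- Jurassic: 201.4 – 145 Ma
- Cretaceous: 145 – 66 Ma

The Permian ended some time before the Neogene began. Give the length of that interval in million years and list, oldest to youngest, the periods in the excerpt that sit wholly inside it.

The Permian closes at 251.902 Ma and the Neogene opens at 23.03 Ma, so the interval is 251.902 − 23.03 = 228.872 Myr.
A period fits inside if it starts at or after 251.902 Ma and ends at or before 23.03 Ma; oldest first that gives Triassic, Jurassic, Cretaceous, Paleogene.

228.872 million years; Triassic, Jurassic, Cretaceous, Paleogene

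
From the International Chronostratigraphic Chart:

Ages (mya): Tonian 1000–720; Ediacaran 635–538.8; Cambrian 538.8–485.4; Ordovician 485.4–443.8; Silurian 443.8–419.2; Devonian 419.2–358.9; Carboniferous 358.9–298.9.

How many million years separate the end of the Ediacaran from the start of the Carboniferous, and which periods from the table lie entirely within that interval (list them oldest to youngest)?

The Ediacaran closes at 538.8 Ma and the Carboniferous opens at 358.9 Ma, so the interval is 538.8 − 358.9 = 179.9 Myr.
A period fits inside if it starts at or after 538.8 Ma and ends at or before 358.9 Ma; oldest first that gives Cambrian, Ordovician, Silurian, Devonian.

179.9 million years; Cambrian, Ordovician, Silurian, Devonian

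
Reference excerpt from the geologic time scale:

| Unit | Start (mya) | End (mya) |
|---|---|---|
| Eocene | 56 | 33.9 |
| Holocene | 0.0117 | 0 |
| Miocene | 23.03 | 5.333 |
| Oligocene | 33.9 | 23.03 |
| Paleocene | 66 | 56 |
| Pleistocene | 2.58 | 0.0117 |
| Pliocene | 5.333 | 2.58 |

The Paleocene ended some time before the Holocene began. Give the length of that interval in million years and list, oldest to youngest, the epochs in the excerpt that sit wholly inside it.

55.9883 million years; Eocene, Oligocene, Miocene, Pliocene, Pleistocene

End of Paleocene = 56 Ma; start of Holocene = 0.0117 Ma.
Gap = 56 − 0.0117 = 55.9883 Myr.
Epochs wholly inside 56–0.0117 Ma: Eocene (56–33.9), Oligocene (33.9–23.03), Miocene (23.03–5.333), Pliocene (5.333–2.58), Pleistocene (2.58–0.0117).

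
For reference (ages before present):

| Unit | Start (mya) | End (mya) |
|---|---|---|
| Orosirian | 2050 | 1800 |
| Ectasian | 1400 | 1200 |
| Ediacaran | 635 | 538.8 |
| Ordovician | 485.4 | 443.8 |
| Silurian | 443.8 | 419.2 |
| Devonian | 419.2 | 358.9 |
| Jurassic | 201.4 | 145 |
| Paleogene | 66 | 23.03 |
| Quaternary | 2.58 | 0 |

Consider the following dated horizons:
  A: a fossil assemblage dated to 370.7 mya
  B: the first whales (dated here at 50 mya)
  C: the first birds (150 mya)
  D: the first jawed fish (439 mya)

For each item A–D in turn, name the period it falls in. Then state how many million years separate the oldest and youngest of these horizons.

A: 370.7 Ma lies in 419.2–358.9 Ma, so Devonian.
B: 50 Ma lies in 66–23.03 Ma, so Paleogene.
C: 150 Ma lies in 201.4–145 Ma, so Jurassic.
D: 439 Ma lies in 443.8–419.2 Ma, so Silurian.
Oldest = 439 Ma, youngest = 50 Ma → span 389 Myr.

A — Devonian; B — Paleogene; C — Jurassic; D — Silurian; span 389 million years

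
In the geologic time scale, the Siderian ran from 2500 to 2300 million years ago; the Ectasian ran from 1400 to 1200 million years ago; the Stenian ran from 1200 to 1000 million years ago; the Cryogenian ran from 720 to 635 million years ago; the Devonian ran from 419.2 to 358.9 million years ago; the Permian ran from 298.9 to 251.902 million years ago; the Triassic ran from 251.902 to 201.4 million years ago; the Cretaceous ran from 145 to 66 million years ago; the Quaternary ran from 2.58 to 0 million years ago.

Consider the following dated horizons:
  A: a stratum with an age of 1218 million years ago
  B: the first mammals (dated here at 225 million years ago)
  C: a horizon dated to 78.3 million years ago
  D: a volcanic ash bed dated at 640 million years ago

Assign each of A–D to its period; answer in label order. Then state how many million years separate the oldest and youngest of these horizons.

Match each age against the start–end ranges in the excerpt: A = 1218 Ma → Ectasian (1400–1200); B = 225 Ma → Triassic (251.902–201.4); C = 78.3 Ma → Cretaceous (145–66); D = 640 Ma → Cryogenian (720–635).
The largest age is 1218 Ma and the smallest is 78.3 Ma; their difference is 1139.7 Myr.

A — Ectasian; B — Triassic; C — Cretaceous; D — Cryogenian; span 1139.7 million years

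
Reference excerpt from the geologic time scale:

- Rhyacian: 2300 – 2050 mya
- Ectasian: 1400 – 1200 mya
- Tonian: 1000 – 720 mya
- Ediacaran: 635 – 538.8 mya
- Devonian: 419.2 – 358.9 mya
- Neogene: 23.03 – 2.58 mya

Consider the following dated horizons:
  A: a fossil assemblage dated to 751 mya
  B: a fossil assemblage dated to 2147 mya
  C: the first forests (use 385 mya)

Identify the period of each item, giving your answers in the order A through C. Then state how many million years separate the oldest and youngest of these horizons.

Match each age against the start–end ranges in the excerpt: A = 751 Ma → Tonian (1000–720); B = 2147 Ma → Rhyacian (2300–2050); C = 385 Ma → Devonian (419.2–358.9).
The largest age is 2147 Ma and the smallest is 385 Ma; their difference is 1762 Myr.

A — Tonian; B — Rhyacian; C — Devonian; span 1762 million years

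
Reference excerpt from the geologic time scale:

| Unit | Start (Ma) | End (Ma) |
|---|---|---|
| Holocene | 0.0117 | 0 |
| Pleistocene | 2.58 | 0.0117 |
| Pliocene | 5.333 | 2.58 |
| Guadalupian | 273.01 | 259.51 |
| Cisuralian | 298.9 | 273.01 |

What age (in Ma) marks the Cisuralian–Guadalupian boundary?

273.01 Ma

The Cisuralian ends and the Guadalupian begins at 273.01 Ma.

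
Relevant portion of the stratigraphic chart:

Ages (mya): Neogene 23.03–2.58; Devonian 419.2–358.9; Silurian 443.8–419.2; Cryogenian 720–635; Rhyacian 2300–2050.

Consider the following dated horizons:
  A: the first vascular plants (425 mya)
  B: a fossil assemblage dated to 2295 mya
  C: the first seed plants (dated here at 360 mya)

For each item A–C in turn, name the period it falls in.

A: 425 Ma lies in 443.8–419.2 Ma, so Silurian.
B: 2295 Ma lies in 2300–2050 Ma, so Rhyacian.
C: 360 Ma lies in 419.2–358.9 Ma, so Devonian.

A — Silurian; B — Rhyacian; C — Devonian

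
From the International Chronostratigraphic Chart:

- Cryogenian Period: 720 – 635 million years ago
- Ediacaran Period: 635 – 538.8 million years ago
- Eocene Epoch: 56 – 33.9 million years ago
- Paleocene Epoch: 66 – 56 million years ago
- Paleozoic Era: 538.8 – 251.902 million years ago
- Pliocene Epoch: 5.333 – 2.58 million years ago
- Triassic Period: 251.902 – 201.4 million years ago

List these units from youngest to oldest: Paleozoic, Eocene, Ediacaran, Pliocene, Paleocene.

The oldest of these is Ediacaran (starts 635 Ma) and the youngest is Pliocene (ends 2.58 Ma).
In between, by decreasing start age: Paleozoic (538.8), Paleocene (66), Eocene (56).
Listing youngest first means reversing that sequence.

Pliocene, Eocene, Paleocene, Paleozoic, Ediacaran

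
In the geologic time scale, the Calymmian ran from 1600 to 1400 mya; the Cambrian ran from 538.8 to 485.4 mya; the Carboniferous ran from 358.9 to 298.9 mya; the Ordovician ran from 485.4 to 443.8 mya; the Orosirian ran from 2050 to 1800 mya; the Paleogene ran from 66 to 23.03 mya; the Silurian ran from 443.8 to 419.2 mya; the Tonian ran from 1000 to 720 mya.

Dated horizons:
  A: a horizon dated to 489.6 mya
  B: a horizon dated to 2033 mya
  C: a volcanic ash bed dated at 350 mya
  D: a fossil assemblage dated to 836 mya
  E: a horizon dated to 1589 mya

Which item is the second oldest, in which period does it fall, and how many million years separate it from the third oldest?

Larger Ma means older, so oldest first: B 2033 > E 1589 > D 836 > A 489.6 > C 350.
Counting 2 along gives E (1589 Ma); the excerpt puts that inside the Calymmian, 1600–1400 Ma.
Next in line is D (836 Ma), and 1589 − 836 = 753 Myr.

E, in the Calymmian; 753 million years to D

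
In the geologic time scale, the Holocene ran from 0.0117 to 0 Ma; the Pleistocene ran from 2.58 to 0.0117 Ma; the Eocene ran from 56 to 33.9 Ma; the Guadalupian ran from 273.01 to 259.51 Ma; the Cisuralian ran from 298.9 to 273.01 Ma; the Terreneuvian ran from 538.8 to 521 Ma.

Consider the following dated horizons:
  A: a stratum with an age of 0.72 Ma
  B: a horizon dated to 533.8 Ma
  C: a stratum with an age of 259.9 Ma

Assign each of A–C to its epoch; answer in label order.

A — Pleistocene; B — Terreneuvian; C — Guadalupian

Match each age against the start–end ranges in the excerpt: A = 0.72 Ma → Pleistocene (2.58–0.0117); B = 533.8 Ma → Terreneuvian (538.8–521); C = 259.9 Ma → Guadalupian (273.01–259.51).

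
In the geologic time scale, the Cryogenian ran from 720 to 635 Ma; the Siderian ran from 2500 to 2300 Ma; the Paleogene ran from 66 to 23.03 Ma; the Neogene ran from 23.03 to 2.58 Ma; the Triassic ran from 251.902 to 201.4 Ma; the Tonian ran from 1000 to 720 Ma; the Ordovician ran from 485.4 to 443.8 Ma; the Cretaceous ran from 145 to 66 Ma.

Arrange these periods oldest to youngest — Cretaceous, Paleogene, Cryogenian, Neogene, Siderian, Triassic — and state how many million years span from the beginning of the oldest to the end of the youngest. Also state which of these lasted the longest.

From the excerpt: Cretaceous 145–66; Paleogene 66–23.03; Cryogenian 720–635; Neogene 23.03–2.58; Siderian 2500–2300; Triassic 251.902–201.4 (Ma).
Larger Ma is earlier, so the oldest is Siderian and the youngest is Neogene; oldest to youngest: Siderian, Cryogenian, Triassic, Cretaceous, Paleogene, Neogene.
Oldest start 2500 minus youngest end 2.58 gives 2497.42 Myr overall.
Individual lengths (start − end): Triassic 50.502; Siderian 200; Neogene 20.45; Paleogene 42.97; Cryogenian 85; Cretaceous 79. The largest is Siderian at 200 Myr.

Siderian, Cryogenian, Triassic, Cretaceous, Paleogene, Neogene; total span 2497.42 Myr; longest is Siderian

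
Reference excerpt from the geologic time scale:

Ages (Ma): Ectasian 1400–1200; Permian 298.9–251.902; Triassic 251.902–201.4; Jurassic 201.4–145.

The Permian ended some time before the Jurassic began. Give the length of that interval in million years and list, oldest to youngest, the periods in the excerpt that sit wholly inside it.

End of Permian = 251.902 Ma; start of Jurassic = 201.4 Ma.
Gap = 251.902 − 201.4 = 50.502 Myr.
Periods wholly inside 251.902–201.4 Ma: Triassic (251.902–201.4).

50.502 million years; Triassic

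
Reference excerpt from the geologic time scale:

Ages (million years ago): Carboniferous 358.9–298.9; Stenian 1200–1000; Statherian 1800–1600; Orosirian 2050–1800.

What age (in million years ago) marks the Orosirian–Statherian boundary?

1800 million years ago

The Orosirian ends and the Statherian begins at 1800 million years ago.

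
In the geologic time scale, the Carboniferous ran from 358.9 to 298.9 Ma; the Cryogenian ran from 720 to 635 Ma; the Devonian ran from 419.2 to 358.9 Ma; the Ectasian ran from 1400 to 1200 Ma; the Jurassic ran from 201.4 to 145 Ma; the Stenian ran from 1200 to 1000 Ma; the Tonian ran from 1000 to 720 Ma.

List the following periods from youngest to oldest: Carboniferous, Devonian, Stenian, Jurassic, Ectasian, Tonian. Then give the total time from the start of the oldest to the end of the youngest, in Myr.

Jurassic → Carboniferous → Devonian → Tonian → Stenian → Ectasian; total span 1255 Myr

Start ages (Ma): Ectasian 1400, Stenian 1200, Tonian 1000, Devonian 419.2, Carboniferous 358.9, Jurassic 201.4.
Ordered youngest to oldest: Jurassic, Carboniferous, Devonian, Tonian, Stenian, Ectasian.
Span = 1400 − 145 = 1255 Myr.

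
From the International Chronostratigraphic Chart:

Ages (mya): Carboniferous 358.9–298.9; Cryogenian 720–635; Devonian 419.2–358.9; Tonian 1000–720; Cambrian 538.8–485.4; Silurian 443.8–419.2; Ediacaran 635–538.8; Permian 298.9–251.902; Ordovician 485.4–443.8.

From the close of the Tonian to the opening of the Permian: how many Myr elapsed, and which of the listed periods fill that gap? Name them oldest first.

421.1 million years; Cryogenian, Ediacaran, Cambrian, Ordovician, Silurian, Devonian, Carboniferous

The Tonian closes at 720 Ma and the Permian opens at 298.9 Ma, so the interval is 720 − 298.9 = 421.1 Myr.
A period fits inside if it starts at or after 720 Ma and ends at or before 298.9 Ma; oldest first that gives Cryogenian, Ediacaran, Cambrian, Ordovician, Silurian, Devonian, Carboniferous.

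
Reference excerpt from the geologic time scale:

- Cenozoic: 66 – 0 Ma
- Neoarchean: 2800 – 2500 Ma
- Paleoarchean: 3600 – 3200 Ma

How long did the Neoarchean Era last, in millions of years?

300 million years

2800 − 2500 = 300 million years.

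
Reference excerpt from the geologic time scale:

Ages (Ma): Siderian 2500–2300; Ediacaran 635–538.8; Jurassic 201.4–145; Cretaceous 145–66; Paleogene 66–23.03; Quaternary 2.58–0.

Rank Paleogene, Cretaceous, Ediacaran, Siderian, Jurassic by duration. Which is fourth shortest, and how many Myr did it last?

Ediacaran, 96.2 million years

Durations: Paleogene 42.97; Cretaceous 79; Ediacaran 96.2; Siderian 200; Jurassic 56.4 Myr.
Sorted shortest-first: Paleogene (42.97), Jurassic (56.4), Cretaceous (79), Ediacaran (96.2), Siderian (200).
The fourth shortest is Ediacaran at 96.2 Myr.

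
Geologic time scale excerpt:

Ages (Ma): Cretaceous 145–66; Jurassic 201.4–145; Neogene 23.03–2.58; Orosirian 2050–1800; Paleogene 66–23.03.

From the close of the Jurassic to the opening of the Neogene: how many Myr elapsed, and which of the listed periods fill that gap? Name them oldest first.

121.97 million years; Cretaceous, Paleogene

End of Jurassic = 145 Ma; start of Neogene = 23.03 Ma.
Gap = 145 − 23.03 = 121.97 Myr.
Periods wholly inside 145–23.03 Ma: Cretaceous (145–66), Paleogene (66–23.03).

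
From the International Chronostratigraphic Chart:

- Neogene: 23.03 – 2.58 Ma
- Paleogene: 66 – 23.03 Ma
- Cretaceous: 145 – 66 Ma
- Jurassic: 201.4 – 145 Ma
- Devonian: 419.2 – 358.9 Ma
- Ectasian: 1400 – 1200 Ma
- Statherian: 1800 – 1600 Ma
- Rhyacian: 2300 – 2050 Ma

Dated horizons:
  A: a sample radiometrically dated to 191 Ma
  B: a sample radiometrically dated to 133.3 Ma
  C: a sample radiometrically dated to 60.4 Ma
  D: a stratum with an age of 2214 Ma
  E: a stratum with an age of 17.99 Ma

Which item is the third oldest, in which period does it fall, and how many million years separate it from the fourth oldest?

Larger Ma means older, so oldest first: D 2214 > A 191 > B 133.3 > C 60.4 > E 17.99.
Counting 3 along gives B (133.3 Ma); the excerpt puts that inside the Cretaceous, 145–66 Ma.
Next in line is C (60.4 Ma), and 133.3 − 60.4 = 72.9 Myr.

B, in the Cretaceous; 72.9 million years to C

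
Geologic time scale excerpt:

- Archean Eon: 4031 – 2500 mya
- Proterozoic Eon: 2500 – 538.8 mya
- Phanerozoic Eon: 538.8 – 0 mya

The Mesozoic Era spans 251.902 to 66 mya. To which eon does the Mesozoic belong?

Phanerozoic

The Mesozoic (251.902–66 Ma) lies entirely within 538.8–0 Ma, the Phanerozoic Eon.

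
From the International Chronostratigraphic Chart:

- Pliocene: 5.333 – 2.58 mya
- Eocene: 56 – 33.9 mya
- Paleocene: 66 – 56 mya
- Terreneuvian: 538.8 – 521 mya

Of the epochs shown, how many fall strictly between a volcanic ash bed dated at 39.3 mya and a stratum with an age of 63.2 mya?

0

The older date is 63.2 Ma and the younger is 39.3 Ma.
No epoch both begins after 63.2 Ma and ends before 39.3 Ma, so the count is 0.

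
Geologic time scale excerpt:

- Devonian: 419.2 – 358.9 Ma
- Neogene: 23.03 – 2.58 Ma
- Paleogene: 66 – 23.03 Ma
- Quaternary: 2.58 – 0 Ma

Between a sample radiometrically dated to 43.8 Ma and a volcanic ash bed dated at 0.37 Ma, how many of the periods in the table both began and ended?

1

43.8 Ma sits inside the Paleogene (66–23.03) and 0.37 Ma inside the Quaternary (2.58–0); neither of those is wholly between the two dates.
The listed periods lying completely between them are Neogene — 1 in all.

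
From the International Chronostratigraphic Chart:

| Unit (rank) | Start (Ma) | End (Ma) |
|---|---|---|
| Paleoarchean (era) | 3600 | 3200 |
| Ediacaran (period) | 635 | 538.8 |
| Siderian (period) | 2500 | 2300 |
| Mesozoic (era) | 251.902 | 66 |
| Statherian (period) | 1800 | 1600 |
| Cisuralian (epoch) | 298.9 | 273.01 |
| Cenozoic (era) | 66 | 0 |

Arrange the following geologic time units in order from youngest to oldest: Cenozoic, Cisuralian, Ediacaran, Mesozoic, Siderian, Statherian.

Sorting by start age (ascending Ma, since larger Ma = older): Cenozoic began 66, Mesozoic began 251.902, Cisuralian began 298.9, Ediacaran began 635, Statherian began 1800, Siderian began 2500.

Cenozoic, Mesozoic, Cisuralian, Ediacaran, Statherian, Siderian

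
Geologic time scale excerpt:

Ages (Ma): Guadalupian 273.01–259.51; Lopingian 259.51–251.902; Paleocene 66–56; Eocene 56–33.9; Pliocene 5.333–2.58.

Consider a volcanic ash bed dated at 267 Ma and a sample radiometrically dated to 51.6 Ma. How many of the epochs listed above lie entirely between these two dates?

267 Ma sits inside the Guadalupian (273.01–259.51) and 51.6 Ma inside the Eocene (56–33.9); neither of those is wholly between the two dates.
The listed epochs lying completely between them are Lopingian, Paleocene — 2 in all.

2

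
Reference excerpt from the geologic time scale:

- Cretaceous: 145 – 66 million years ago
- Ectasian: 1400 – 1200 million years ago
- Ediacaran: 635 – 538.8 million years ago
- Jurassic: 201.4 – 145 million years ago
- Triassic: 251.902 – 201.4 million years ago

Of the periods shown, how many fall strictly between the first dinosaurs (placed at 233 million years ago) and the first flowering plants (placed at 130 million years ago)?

The older date is 233 Ma and the younger is 130 Ma.
Periods with start < 233 and end > 130 Ma: Jurassic (201.4–145).
That is 1 complete period.

1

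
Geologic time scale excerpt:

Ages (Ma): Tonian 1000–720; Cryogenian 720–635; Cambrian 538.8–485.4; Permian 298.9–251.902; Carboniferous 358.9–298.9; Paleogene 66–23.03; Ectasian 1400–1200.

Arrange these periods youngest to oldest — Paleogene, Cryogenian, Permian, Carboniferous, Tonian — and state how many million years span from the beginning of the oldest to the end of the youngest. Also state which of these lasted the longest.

Paleogene → Permian → Carboniferous → Cryogenian → Tonian; total span 976.97 Myr; longest is Tonian

Start ages (Ma): Tonian 1000, Cryogenian 720, Carboniferous 358.9, Permian 298.9, Paleogene 66.
Ordered youngest to oldest: Paleogene, Permian, Carboniferous, Cryogenian, Tonian.
Span = 1000 − 23.03 = 976.97 Myr.
Durations: Carboniferous 60, Permian 46.998, Paleogene 42.97, Tonian 280, Cryogenian 85 → longest is Tonian (280 Myr).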